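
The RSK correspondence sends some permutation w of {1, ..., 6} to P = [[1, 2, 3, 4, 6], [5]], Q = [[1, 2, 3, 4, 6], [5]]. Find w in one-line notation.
Reverse the RSK construction: for i from n down to 1, find the cell of Q containing i, remove the entry at that cell from P, and reverse-bump it up through P; the value ejected from row 1 is w(i).

Step i=6: Q has 6 at row 1, column 5; remove that cell from P, ejecting 6. So w(6) = 6. P is now [[1, 2, 3, 4], [5]].
Step i=5: Q has 5 at row 2, column 1; remove 5 from row 2 of P and reverse-bump: 5 enters row 1 and ejects 4. So w(5) = 4. P is now [[1, 2, 3, 5]].
Step i=4: Q has 4 at row 1, column 4; remove that cell from P, ejecting 5. So w(4) = 5. P is now [[1, 2, 3]].
Step i=3: Q has 3 at row 1, column 3; remove that cell from P, ejecting 3. So w(3) = 3. P is now [[1, 2]].
Step i=2: Q has 2 at row 1, column 2; remove that cell from P, ejecting 2. So w(2) = 2. P is now [[1]].
Step i=1: Q has 1 at row 1, column 1; remove that cell from P, ejecting 1. So w(1) = 1. P is now [].

So w = 1 2 3 5 4 6.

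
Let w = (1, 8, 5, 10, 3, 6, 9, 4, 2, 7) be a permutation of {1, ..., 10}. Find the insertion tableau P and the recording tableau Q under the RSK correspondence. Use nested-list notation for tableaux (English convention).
P = [[1, 2, 4, 7], [3, 6, 9], [5, 10], [8]], Q = [[1, 2, 4, 7], [3, 6, 10], [5, 8], [9]]

Insert each entry of the permutation into P by Schensted row insertion, recording in Q the position of each new cell.

Insert 1: appended to row 1. P = [[1]].
Insert 8: appended to row 1. P = [[1, 8]].
Insert 5: 5 bumps 8 from row 1; 8 starts row 2. P = [[1, 5], [8]].
Insert 10: appended to row 1. P = [[1, 5, 10], [8]].
Insert 3: 3 bumps 5 from row 1; 5 bumps 8 from row 2; 8 starts row 3. P = [[1, 3, 10], [5], [8]].
Insert 6: 6 bumps 10 from row 1; 10 appends to row 2. P = [[1, 3, 6], [5, 10], [8]].
Insert 9: appended to row 1. P = [[1, 3, 6, 9], [5, 10], [8]].
Insert 4: 4 bumps 6 from row 1; 6 bumps 10 from row 2; 10 appends to row 3. P = [[1, 3, 4, 9], [5, 6], [8, 10]].
Insert 2: 2 bumps 3 from row 1; 3 bumps 5 from row 2; 5 bumps 8 from row 3; 8 starts row 4. P = [[1, 2, 4, 9], [3, 6], [5, 10], [8]].
Insert 7: 7 bumps 9 from row 1; 9 appends to row 2. P = [[1, 2, 4, 7], [3, 6, 9], [5, 10], [8]].

So P = [[1, 2, 4, 7], [3, 6, 9], [5, 10], [8]], Q = [[1, 2, 4, 7], [3, 6, 10], [5, 8], [9]].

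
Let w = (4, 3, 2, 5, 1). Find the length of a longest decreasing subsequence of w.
4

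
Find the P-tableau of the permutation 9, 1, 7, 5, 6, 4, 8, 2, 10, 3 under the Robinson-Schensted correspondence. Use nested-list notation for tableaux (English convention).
P = [[1, 2, 3, 8, 10], [4, 6], [5], [7], [9]]

After inserting 9: P = [[9]].
After inserting 1: P = [[1], [9]].
After inserting 7: P = [[1, 7], [9]].
After inserting 5: P = [[1, 5], [7], [9]].
After inserting 6: P = [[1, 5, 6], [7], [9]].
After inserting 4: P = [[1, 4, 6], [5], [7], [9]].
After inserting 8: P = [[1, 4, 6, 8], [5], [7], [9]].
After inserting 2: P = [[1, 2, 6, 8], [4], [5], [7], [9]].
After inserting 10: P = [[1, 2, 6, 8, 10], [4], [5], [7], [9]].
After inserting 3: P = [[1, 2, 3, 8, 10], [4, 6], [5], [7], [9]].

So P = [[1, 2, 3, 8, 10], [4, 6], [5], [7], [9]].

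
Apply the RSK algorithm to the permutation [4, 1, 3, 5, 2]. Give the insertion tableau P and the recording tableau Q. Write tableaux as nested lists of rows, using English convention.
Insert each entry of the permutation into P by Schensted row insertion, recording in Q the position of each new cell.

After inserting 4: P = [[4]].
After inserting 1: P = [[1], [4]].
After inserting 3: P = [[1, 3], [4]].
After inserting 5: P = [[1, 3, 5], [4]].
After inserting 2: P = [[1, 2, 5], [3], [4]].

So P = [[1, 2, 5], [3], [4]], Q = [[1, 3, 4], [2], [5]].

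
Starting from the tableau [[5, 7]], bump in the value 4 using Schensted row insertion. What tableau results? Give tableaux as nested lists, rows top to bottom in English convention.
In row 1, 4 replaces 5 (the leftmost entry greater than 4); 5 is bumped to row 2. 5 starts a new row 2. The new tableau is [[4, 7], [5]].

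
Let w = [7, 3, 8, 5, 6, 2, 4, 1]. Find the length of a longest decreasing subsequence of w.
4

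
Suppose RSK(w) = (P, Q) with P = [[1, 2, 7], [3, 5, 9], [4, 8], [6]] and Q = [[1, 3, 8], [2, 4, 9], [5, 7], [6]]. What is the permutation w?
Reverse RSK: for i = n, n-1, ..., 1, locate i in Q, remove the corresponding corner cell from P, and reverse-bump its entry up through P; the value ejected from row 1 is w(i).

So w = 6 4 8 5 3 1 2 9 7.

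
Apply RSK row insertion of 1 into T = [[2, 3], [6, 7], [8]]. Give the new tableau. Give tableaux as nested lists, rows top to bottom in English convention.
In row 1, 1 replaces 2 (the leftmost entry greater than 1); 2 is bumped to row 2. In row 2, 2 replaces 6 (the leftmost entry greater than 2); 6 is bumped to row 3. In row 3, 6 replaces 8 (the leftmost entry greater than 6); 8 is bumped to row 4. 8 starts a new row 4. The new tableau is [[1, 3], [2, 7], [6], [8]].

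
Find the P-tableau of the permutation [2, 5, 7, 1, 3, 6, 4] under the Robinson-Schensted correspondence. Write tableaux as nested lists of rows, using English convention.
P = [[1, 3, 4], [2, 5, 6], [7]]

Insert 2: appended to row 1. P = [[2]].
Insert 5: appended to row 1. P = [[2, 5]].
Insert 7: appended to row 1. P = [[2, 5, 7]].
Insert 1: 1 bumps 2 from row 1; 2 starts row 2. P = [[1, 5, 7], [2]].
Insert 3: 3 bumps 5 from row 1; 5 appends to row 2. P = [[1, 3, 7], [2, 5]].
Insert 6: 6 bumps 7 from row 1; 7 appends to row 2. P = [[1, 3, 6], [2, 5, 7]].
Insert 4: 4 bumps 6 from row 1; 6 bumps 7 from row 2; 7 starts row 3. P = [[1, 3, 4], [2, 5, 6], [7]].

So P = [[1, 3, 4], [2, 5, 6], [7]].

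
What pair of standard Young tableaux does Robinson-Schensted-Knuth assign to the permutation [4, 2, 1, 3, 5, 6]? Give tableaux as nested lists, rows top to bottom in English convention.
P = [[1, 3, 5, 6], [2], [4]], Q = [[1, 4, 5, 6], [2], [3]]

Insert each entry of the permutation into P by Schensted row insertion, recording in Q the position of each new cell.

Insert 4: appended to row 1. P = [[4]].
Insert 2: 2 bumps 4 from row 1; 4 starts row 2. P = [[2], [4]].
Insert 1: 1 bumps 2 from row 1; 2 bumps 4 from row 2; 4 starts row 3. P = [[1], [2], [4]].
Insert 3: appended to row 1. P = [[1, 3], [2], [4]].
Insert 5: appended to row 1. P = [[1, 3, 5], [2], [4]].
Insert 6: appended to row 1. P = [[1, 3, 5, 6], [2], [4]].

So P = [[1, 3, 5, 6], [2], [4]], Q = [[1, 4, 5, 6], [2], [3]].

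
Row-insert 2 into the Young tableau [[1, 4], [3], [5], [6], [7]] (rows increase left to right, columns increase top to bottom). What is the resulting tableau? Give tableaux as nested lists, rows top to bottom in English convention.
[[1, 2], [3, 4], [5], [6], [7]]

In row 1, 2 replaces 4 (the leftmost entry greater than 2); 4 is bumped to row 2. 4 is appended to row 2. The new tableau is [[1, 2], [3, 4], [5], [6], [7]].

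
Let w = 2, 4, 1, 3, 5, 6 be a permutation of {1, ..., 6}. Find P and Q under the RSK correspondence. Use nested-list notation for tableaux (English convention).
Insert each entry of the permutation into P by Schensted row insertion, recording in Q the position of each new cell.

Insert 2: appended to row 1. P = [[2]].
Insert 4: appended to row 1. P = [[2, 4]].
Insert 1: 1 bumps 2 from row 1; 2 starts row 2. P = [[1, 4], [2]].
Insert 3: 3 bumps 4 from row 1; 4 appends to row 2. P = [[1, 3], [2, 4]].
Insert 5: appended to row 1. P = [[1, 3, 5], [2, 4]].
Insert 6: appended to row 1. P = [[1, 3, 5, 6], [2, 4]].

So P = [[1, 3, 5, 6], [2, 4]], Q = [[1, 2, 5, 6], [3, 4]].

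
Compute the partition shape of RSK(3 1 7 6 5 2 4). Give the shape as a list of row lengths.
[3, 2, 1, 1]

Row-insert each entry into an empty tableau.

After inserting 3: P = [[3]].
After inserting 1: P = [[1], [3]].
After inserting 7: P = [[1, 7], [3]].
After inserting 6: P = [[1, 6], [3, 7]].
After inserting 5: P = [[1, 5], [3, 6], [7]].
After inserting 2: P = [[1, 2], [3, 5], [6], [7]].
After inserting 4: P = [[1, 2, 4], [3, 5], [6], [7]].

The final insertion tableau P = [[1, 2, 4], [3, 5], [6], [7]] has shape [3, 2, 1, 1].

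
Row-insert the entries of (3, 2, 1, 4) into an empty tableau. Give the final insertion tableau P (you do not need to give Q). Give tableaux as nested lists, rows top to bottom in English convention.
P = [[1, 4], [2], [3]]

Insert 3: appended to row 1. P = [[3]].
Insert 2: 2 bumps 3 from row 1; 3 starts row 2. P = [[2], [3]].
Insert 1: 1 bumps 2 from row 1; 2 bumps 3 from row 2; 3 starts row 3. P = [[1], [2], [3]].
Insert 4: appended to row 1. P = [[1, 4], [2], [3]].

So P = [[1, 4], [2], [3]].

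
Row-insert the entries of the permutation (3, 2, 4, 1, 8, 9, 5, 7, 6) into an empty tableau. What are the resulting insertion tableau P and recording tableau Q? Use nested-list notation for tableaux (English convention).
Insert each entry of the permutation into P by Schensted row insertion, recording in Q the position of each new cell.

Insert 3: appended to row 1. P = [[3]].
Insert 2: 2 bumps 3 from row 1; 3 starts row 2. P = [[2], [3]].
Insert 4: appended to row 1. P = [[2, 4], [3]].
Insert 1: 1 bumps 2 from row 1; 2 bumps 3 from row 2; 3 starts row 3. P = [[1, 4], [2], [3]].
Insert 8: appended to row 1. P = [[1, 4, 8], [2], [3]].
Insert 9: appended to row 1. P = [[1, 4, 8, 9], [2], [3]].
Insert 5: 5 bumps 8 from row 1; 8 appends to row 2. P = [[1, 4, 5, 9], [2, 8], [3]].
Insert 7: 7 bumps 9 from row 1; 9 appends to row 2. P = [[1, 4, 5, 7], [2, 8, 9], [3]].
Insert 6: 6 bumps 7 from row 1; 7 bumps 8 from row 2; 8 appends to row 3. P = [[1, 4, 5, 6], [2, 7, 9], [3, 8]].

So P = [[1, 4, 5, 6], [2, 7, 9], [3, 8]], Q = [[1, 3, 5, 6], [2, 7, 8], [4, 9]].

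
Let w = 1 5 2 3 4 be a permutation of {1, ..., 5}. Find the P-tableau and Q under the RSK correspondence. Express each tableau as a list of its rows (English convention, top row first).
P = [[1, 2, 3, 4], [5]], Q = [[1, 2, 4, 5], [3]]

Insert each entry of the permutation into P by Schensted row insertion, recording in Q the position of each new cell.

Insert 1: appended to row 1. P = [[1]], Q = [[1]].
Insert 5: appended to row 1. P = [[1, 5]], Q = [[1, 2]].
Insert 2: 2 bumps 5 from row 1; 5 starts row 2. P = [[1, 2], [5]], Q = [[1, 2], [3]].
Insert 3: appended to row 1. P = [[1, 2, 3], [5]], Q = [[1, 2, 4], [3]].
Insert 4: appended to row 1. P = [[1, 2, 3, 4], [5]], Q = [[1, 2, 4, 5], [3]].

So P = [[1, 2, 3, 4], [5]], Q = [[1, 2, 4, 5], [3]].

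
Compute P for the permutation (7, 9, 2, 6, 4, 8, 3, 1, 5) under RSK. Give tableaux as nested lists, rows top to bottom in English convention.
P = [[1, 3, 5], [2, 8], [4, 9], [6], [7]]

Insert 7: appended to row 1. P = [[7]].
Insert 9: appended to row 1. P = [[7, 9]].
Insert 2: 2 bumps 7 from row 1; 7 starts row 2. P = [[2, 9], [7]].
Insert 6: 6 bumps 9 from row 1; 9 appends to row 2. P = [[2, 6], [7, 9]].
Insert 4: 4 bumps 6 from row 1; 6 bumps 7 from row 2; 7 starts row 3. P = [[2, 4], [6, 9], [7]].
Insert 8: appended to row 1. P = [[2, 4, 8], [6, 9], [7]].
Insert 3: 3 bumps 4 from row 1; 4 bumps 6 from row 2; 6 bumps 7 from row 3; 7 starts row 4. P = [[2, 3, 8], [4, 9], [6], [7]].
Insert 1: 1 bumps 2 from row 1; 2 bumps 4 from row 2; 4 bumps 6 from row 3; 6 bumps 7 from row 4; 7 starts row 5. P = [[1, 3, 8], [2, 9], [4], [6], [7]].
Insert 5: 5 bumps 8 from row 1; 8 bumps 9 from row 2; 9 appends to row 3. P = [[1, 3, 5], [2, 8], [4, 9], [6], [7]].

So P = [[1, 3, 5], [2, 8], [4, 9], [6], [7]].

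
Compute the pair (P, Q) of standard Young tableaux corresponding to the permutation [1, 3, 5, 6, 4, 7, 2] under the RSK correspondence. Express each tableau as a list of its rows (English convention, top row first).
P = [[1, 2, 4, 6, 7], [3], [5]], Q = [[1, 2, 3, 4, 6], [5], [7]]

Insert each entry of the permutation into P by Schensted row insertion, recording in Q the position of each new cell.

Insert 1: appended to row 1. P = [[1]].
Insert 3: appended to row 1. P = [[1, 3]].
Insert 5: appended to row 1. P = [[1, 3, 5]].
Insert 6: appended to row 1. P = [[1, 3, 5, 6]].
Insert 4: 4 bumps 5 from row 1; 5 starts row 2. P = [[1, 3, 4, 6], [5]].
Insert 7: appended to row 1. P = [[1, 3, 4, 6, 7], [5]].
Insert 2: 2 bumps 3 from row 1; 3 bumps 5 from row 2; 5 starts row 3. P = [[1, 2, 4, 6, 7], [3], [5]].

So P = [[1, 2, 4, 6, 7], [3], [5]], Q = [[1, 2, 3, 4, 6], [5], [7]].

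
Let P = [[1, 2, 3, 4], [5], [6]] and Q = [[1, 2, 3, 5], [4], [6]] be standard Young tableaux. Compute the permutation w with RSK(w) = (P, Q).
Reverse the RSK construction: for i from n down to 1, find the cell of Q containing i, remove the entry at that cell from P, and reverse-bump it up through P; the value ejected from row 1 is w(i).

Step i=6: Q has 6 at row 3, column 1; remove 6 from row 3 of P and reverse-bump: 6 enters row 2 and ejects 5; 5 enters row 1 and ejects 4. So w(6) = 4. P is now [[1, 2, 3, 5], [6]].
Step i=5: Q has 5 at row 1, column 4; remove that cell from P, ejecting 5. So w(5) = 5. P is now [[1, 2, 3], [6]].
Step i=4: Q has 4 at row 2, column 1; remove 6 from row 2 of P and reverse-bump: 6 enters row 1 and ejects 3. So w(4) = 3. P is now [[1, 2, 6]].
Step i=3: Q has 3 at row 1, column 3; remove that cell from P, ejecting 6. So w(3) = 6. P is now [[1, 2]].
Step i=2: Q has 2 at row 1, column 2; remove that cell from P, ejecting 2. So w(2) = 2. P is now [[1]].
Step i=1: Q has 1 at row 1, column 1; remove that cell from P, ejecting 1. So w(1) = 1. P is now [].

So w = 1 2 6 3 5 4.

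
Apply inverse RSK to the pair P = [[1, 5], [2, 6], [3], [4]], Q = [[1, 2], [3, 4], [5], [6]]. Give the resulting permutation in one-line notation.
4 6 3 5 2 1

Reverse the RSK construction: for i from n down to 1, find the cell of Q containing i, remove the entry at that cell from P, and reverse-bump it up through P; the value ejected from row 1 is w(i).

Step i=6: Q has 6 at row 4, column 1; remove 4 from row 4 of P and reverse-bump: 4 enters row 3 and ejects 3; 3 enters row 2 and ejects 2; 2 enters row 1 and ejects 1. So w(6) = 1. P is now [[2, 5], [3, 6], [4]].
Step i=5: Q has 5 at row 3, column 1; remove 4 from row 3 of P and reverse-bump: 4 enters row 2 and ejects 3; 3 enters row 1 and ejects 2. So w(5) = 2. P is now [[3, 5], [4, 6]].
Step i=4: Q has 4 at row 2, column 2; remove 6 from row 2 of P and reverse-bump: 6 enters row 1 and ejects 5. So w(4) = 5. P is now [[3, 6], [4]].
Step i=3: Q has 3 at row 2, column 1; remove 4 from row 2 of P and reverse-bump: 4 enters row 1 and ejects 3. So w(3) = 3. P is now [[4, 6]].
Step i=2: Q has 2 at row 1, column 2; remove that cell from P, ejecting 6. So w(2) = 6. P is now [[4]].
Step i=1: Q has 1 at row 1, column 1; remove that cell from P, ejecting 4. So w(1) = 4. P is now [].

So w = 4 6 3 5 2 1.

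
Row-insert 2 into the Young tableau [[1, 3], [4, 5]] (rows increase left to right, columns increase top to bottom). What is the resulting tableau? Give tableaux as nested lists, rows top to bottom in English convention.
In row 1, 2 replaces 3 (the leftmost entry greater than 2); 3 is bumped to row 2. In row 2, 3 replaces 4 (the leftmost entry greater than 3); 4 is bumped to row 3. 4 starts a new row 3. The new tableau is [[1, 2], [3, 5], [4]].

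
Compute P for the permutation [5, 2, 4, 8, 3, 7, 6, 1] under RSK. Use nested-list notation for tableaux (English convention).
P = [[1, 3, 6], [2, 7], [4, 8], [5]]

Insert 5: appended to row 1. P = [[5]].
Insert 2: 2 bumps 5 from row 1; 5 starts row 2. P = [[2], [5]].
Insert 4: appended to row 1. P = [[2, 4], [5]].
Insert 8: appended to row 1. P = [[2, 4, 8], [5]].
Insert 3: 3 bumps 4 from row 1; 4 bumps 5 from row 2; 5 starts row 3. P = [[2, 3, 8], [4], [5]].
Insert 7: 7 bumps 8 from row 1; 8 appends to row 2. P = [[2, 3, 7], [4, 8], [5]].
Insert 6: 6 bumps 7 from row 1; 7 bumps 8 from row 2; 8 appends to row 3. P = [[2, 3, 6], [4, 7], [5, 8]].
Insert 1: 1 bumps 2 from row 1; 2 bumps 4 from row 2; 4 bumps 5 from row 3; 5 starts row 4. P = [[1, 3, 6], [2, 7], [4, 8], [5]].

So P = [[1, 3, 6], [2, 7], [4, 8], [5]].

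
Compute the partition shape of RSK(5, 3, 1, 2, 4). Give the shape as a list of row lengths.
[3, 1, 1]

Row-insert each entry into an empty tableau.

After inserting 5: P = [[5]].
After inserting 3: P = [[3], [5]].
After inserting 1: P = [[1], [3], [5]].
After inserting 2: P = [[1, 2], [3], [5]].
After inserting 4: P = [[1, 2, 4], [3], [5]].

The final insertion tableau P = [[1, 2, 4], [3], [5]] has shape [3, 1, 1].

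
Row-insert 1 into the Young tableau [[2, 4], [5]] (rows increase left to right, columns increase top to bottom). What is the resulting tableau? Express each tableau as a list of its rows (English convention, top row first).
In row 1, 1 replaces 2 (the leftmost entry greater than 1); 2 is bumped to row 2. In row 2, 2 replaces 5 (the leftmost entry greater than 2); 5 is bumped to row 3. 5 starts a new row 3. The new tableau is [[1, 4], [2], [5]].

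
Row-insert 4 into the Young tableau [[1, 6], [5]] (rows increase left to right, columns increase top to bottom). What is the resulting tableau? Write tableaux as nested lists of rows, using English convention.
In row 1, 4 replaces 6 (the leftmost entry greater than 4); 6 is bumped to row 2. 6 is appended to row 2. The new tableau is [[1, 4], [5, 6]].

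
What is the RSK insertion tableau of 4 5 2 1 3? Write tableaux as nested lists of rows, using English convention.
P = [[1, 3], [2, 5], [4]]

Insert 4: appended to row 1. P = [[4]].
Insert 5: appended to row 1. P = [[4, 5]].
Insert 2: 2 bumps 4 from row 1; 4 starts row 2. P = [[2, 5], [4]].
Insert 1: 1 bumps 2 from row 1; 2 bumps 4 from row 2; 4 starts row 3. P = [[1, 5], [2], [4]].
Insert 3: 3 bumps 5 from row 1; 5 appends to row 2. P = [[1, 3], [2, 5], [4]].

So P = [[1, 3], [2, 5], [4]].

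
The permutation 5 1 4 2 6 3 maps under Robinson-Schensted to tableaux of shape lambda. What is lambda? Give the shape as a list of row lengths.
Row-insert each entry into an empty tableau.

After inserting 5: P = [[5]].
After inserting 1: P = [[1], [5]].
After inserting 4: P = [[1, 4], [5]].
After inserting 2: P = [[1, 2], [4], [5]].
After inserting 6: P = [[1, 2, 6], [4], [5]].
After inserting 3: P = [[1, 2, 3], [4, 6], [5]].

The final insertion tableau P = [[1, 2, 3], [4, 6], [5]] has shape [3, 2, 1].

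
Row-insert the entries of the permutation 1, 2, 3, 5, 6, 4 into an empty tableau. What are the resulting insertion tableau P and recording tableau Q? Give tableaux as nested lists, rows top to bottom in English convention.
P = [[1, 2, 3, 4, 6], [5]], Q = [[1, 2, 3, 4, 5], [6]]

Insert each entry of the permutation into P by Schensted row insertion, recording in Q the position of each new cell.

Insert 1: appended to row 1. P = [[1]].
Insert 2: appended to row 1. P = [[1, 2]].
Insert 3: appended to row 1. P = [[1, 2, 3]].
Insert 5: appended to row 1. P = [[1, 2, 3, 5]].
Insert 6: appended to row 1. P = [[1, 2, 3, 5, 6]].
Insert 4: 4 bumps 5 from row 1; 5 starts row 2. P = [[1, 2, 3, 4, 6], [5]].

So P = [[1, 2, 3, 4, 6], [5]], Q = [[1, 2, 3, 4, 5], [6]].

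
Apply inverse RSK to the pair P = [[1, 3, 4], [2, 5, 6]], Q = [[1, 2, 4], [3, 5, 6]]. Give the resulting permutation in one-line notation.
Reverse RSK: for i = n, n-1, ..., 1, locate i in Q, remove the corresponding corner cell from P, and reverse-bump its entry up through P; the value ejected from row 1 is w(i).

So w = 2 5 1 6 3 4.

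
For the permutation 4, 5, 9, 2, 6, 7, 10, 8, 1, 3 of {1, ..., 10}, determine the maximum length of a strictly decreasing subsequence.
3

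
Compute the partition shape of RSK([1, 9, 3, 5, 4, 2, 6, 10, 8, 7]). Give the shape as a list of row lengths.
Row-insert each entry into an empty tableau.

After inserting 1: P = [[1]].
After inserting 9: P = [[1, 9]].
After inserting 3: P = [[1, 3], [9]].
After inserting 5: P = [[1, 3, 5], [9]].
After inserting 4: P = [[1, 3, 4], [5], [9]].
After inserting 2: P = [[1, 2, 4], [3], [5], [9]].
After inserting 6: P = [[1, 2, 4, 6], [3], [5], [9]].
After inserting 10: P = [[1, 2, 4, 6, 10], [3], [5], [9]].
After inserting 8: P = [[1, 2, 4, 6, 8], [3, 10], [5], [9]].
After inserting 7: P = [[1, 2, 4, 6, 7], [3, 8], [5, 10], [9]].

The final insertion tableau P = [[1, 2, 4, 6, 7], [3, 8], [5, 10], [9]] has shape [5, 2, 2, 1].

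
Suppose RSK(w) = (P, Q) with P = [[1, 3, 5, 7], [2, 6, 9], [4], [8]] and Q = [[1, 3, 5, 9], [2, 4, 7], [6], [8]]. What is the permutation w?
4 2 8 6 9 3 5 1 7

Reverse the RSK construction: for i from n down to 1, find the cell of Q containing i, remove the entry at that cell from P, and reverse-bump it up through P; the value ejected from row 1 is w(i).

Step i=9: Q has 9 at row 1, column 4; remove that cell from P, ejecting 7. So w(9) = 7. P is now [[1, 3, 5], [2, 6, 9], [4], [8]].
Step i=8: Q has 8 at row 4, column 1; remove 8 from row 4 of P and reverse-bump: 8 enters row 3 and ejects 4; 4 enters row 2 and ejects 2; 2 enters row 1 and ejects 1. So w(8) = 1. P is now [[2, 3, 5], [4, 6, 9], [8]].
Step i=7: Q has 7 at row 2, column 3; remove 9 from row 2 of P and reverse-bump: 9 enters row 1 and ejects 5. So w(7) = 5. P is now [[2, 3, 9], [4, 6], [8]].
Step i=6: Q has 6 at row 3, column 1; remove 8 from row 3 of P and reverse-bump: 8 enters row 2 and ejects 6; 6 enters row 1 and ejects 3. So w(6) = 3. P is now [[2, 6, 9], [4, 8]].
Step i=5: Q has 5 at row 1, column 3; remove that cell from P, ejecting 9. So w(5) = 9. P is now [[2, 6], [4, 8]].
Step i=4: Q has 4 at row 2, column 2; remove 8 from row 2 of P and reverse-bump: 8 enters row 1 and ejects 6. So w(4) = 6. P is now [[2, 8], [4]].
Step i=3: Q has 3 at row 1, column 2; remove that cell from P, ejecting 8. So w(3) = 8. P is now [[2], [4]].
Step i=2: Q has 2 at row 2, column 1; remove 4 from row 2 of P and reverse-bump: 4 enters row 1 and ejects 2. So w(2) = 2. P is now [[4]].
Step i=1: Q has 1 at row 1, column 1; remove that cell from P, ejecting 4. So w(1) = 4. P is now [].

So w = 4 2 8 6 9 3 5 1 7.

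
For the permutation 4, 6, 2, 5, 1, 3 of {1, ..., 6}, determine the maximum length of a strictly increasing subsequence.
2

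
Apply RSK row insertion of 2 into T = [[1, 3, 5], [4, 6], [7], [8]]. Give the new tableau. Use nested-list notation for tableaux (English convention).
In row 1, 2 replaces 3 (the leftmost entry greater than 2); 3 is bumped to row 2. In row 2, 3 replaces 4 (the leftmost entry greater than 3); 4 is bumped to row 3. In row 3, 4 replaces 7 (the leftmost entry greater than 4); 7 is bumped to row 4. In row 4, 7 replaces 8 (the leftmost entry greater than 7); 8 is bumped to row 5. 8 starts a new row 5. The new tableau is [[1, 2, 5], [3, 6], [4], [7], [8]].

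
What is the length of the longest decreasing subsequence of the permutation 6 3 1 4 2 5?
3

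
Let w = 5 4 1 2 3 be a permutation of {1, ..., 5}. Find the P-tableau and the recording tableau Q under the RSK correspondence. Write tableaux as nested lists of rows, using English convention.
Insert each entry of the permutation into P by Schensted row insertion, recording in Q the position of each new cell.

Insert 5: appended to row 1. P = [[5]].
Insert 4: 4 bumps 5 from row 1; 5 starts row 2. P = [[4], [5]].
Insert 1: 1 bumps 4 from row 1; 4 bumps 5 from row 2; 5 starts row 3. P = [[1], [4], [5]].
Insert 2: appended to row 1. P = [[1, 2], [4], [5]].
Insert 3: appended to row 1. P = [[1, 2, 3], [4], [5]].

So P = [[1, 2, 3], [4], [5]], Q = [[1, 4, 5], [2], [3]].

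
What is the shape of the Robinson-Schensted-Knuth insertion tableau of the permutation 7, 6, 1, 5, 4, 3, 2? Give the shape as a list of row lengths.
RSK row insertion gives P = [[1, 2], [3], [4], [5], [6], [7]], which has shape [2, 1, 1, 1, 1, 1].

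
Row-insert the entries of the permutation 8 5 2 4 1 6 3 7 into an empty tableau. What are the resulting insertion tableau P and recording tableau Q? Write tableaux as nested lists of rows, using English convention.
P = [[1, 3, 6, 7], [2, 4], [5], [8]], Q = [[1, 4, 6, 8], [2, 7], [3], [5]]

Insert each entry of the permutation into P by Schensted row insertion, recording in Q the position of each new cell.

Insert 8: appended to row 1. P = [[8]].
Insert 5: 5 bumps 8 from row 1; 8 starts row 2. P = [[5], [8]].
Insert 2: 2 bumps 5 from row 1; 5 bumps 8 from row 2; 8 starts row 3. P = [[2], [5], [8]].
Insert 4: appended to row 1. P = [[2, 4], [5], [8]].
Insert 1: 1 bumps 2 from row 1; 2 bumps 5 from row 2; 5 bumps 8 from row 3; 8 starts row 4. P = [[1, 4], [2], [5], [8]].
Insert 6: appended to row 1. P = [[1, 4, 6], [2], [5], [8]].
Insert 3: 3 bumps 4 from row 1; 4 appends to row 2. P = [[1, 3, 6], [2, 4], [5], [8]].
Insert 7: appended to row 1. P = [[1, 3, 6, 7], [2, 4], [5], [8]].

So P = [[1, 3, 6, 7], [2, 4], [5], [8]], Q = [[1, 4, 6, 8], [2, 7], [3], [5]].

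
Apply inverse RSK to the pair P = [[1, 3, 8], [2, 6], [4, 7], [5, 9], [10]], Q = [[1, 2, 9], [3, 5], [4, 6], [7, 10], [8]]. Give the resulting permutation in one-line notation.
5 10 4 2 9 7 6 1 8 3

Reverse the RSK construction: for i from n down to 1, find the cell of Q containing i, remove the entry at that cell from P, and reverse-bump it up through P; the value ejected from row 1 is w(i).

Step i=10: Q has 10 at row 4, column 2; remove 9 from row 4 of P and reverse-bump: 9 enters row 3 and ejects 7; 7 enters row 2 and ejects 6; 6 enters row 1 and ejects 3. So w(10) = 3. P is now [[1, 6, 8], [2, 7], [4, 9], [5], [10]].
Step i=9: Q has 9 at row 1, column 3; remove that cell from P, ejecting 8. So w(9) = 8. P is now [[1, 6], [2, 7], [4, 9], [5], [10]].
Step i=8: Q has 8 at row 5, column 1; remove 10 from row 5 of P and reverse-bump: 10 enters row 4 and ejects 5; 5 enters row 3 and ejects 4; 4 enters row 2 and ejects 2; 2 enters row 1 and ejects 1. So w(8) = 1. P is now [[2, 6], [4, 7], [5, 9], [10]].
Step i=7: Q has 7 at row 4, column 1; remove 10 from row 4 of P and reverse-bump: 10 enters row 3 and ejects 9; 9 enters row 2 and ejects 7; 7 enters row 1 and ejects 6. So w(7) = 6. P is now [[2, 7], [4, 9], [5, 10]].
Step i=6: Q has 6 at row 3, column 2; remove 10 from row 3 of P and reverse-bump: 10 enters row 2 and ejects 9; 9 enters row 1 and ejects 7. So w(6) = 7. P is now [[2, 9], [4, 10], [5]].
Step i=5: Q has 5 at row 2, column 2; remove 10 from row 2 of P and reverse-bump: 10 enters row 1 and ejects 9. So w(5) = 9. P is now [[2, 10], [4], [5]].
Step i=4: Q has 4 at row 3, column 1; remove 5 from row 3 of P and reverse-bump: 5 enters row 2 and ejects 4; 4 enters row 1 and ejects 2. So w(4) = 2. P is now [[4, 10], [5]].
Step i=3: Q has 3 at row 2, column 1; remove 5 from row 2 of P and reverse-bump: 5 enters row 1 and ejects 4. So w(3) = 4. P is now [[5, 10]].
Step i=2: Q has 2 at row 1, column 2; remove that cell from P, ejecting 10. So w(2) = 10. P is now [[5]].
Step i=1: Q has 1 at row 1, column 1; remove that cell from P, ejecting 5. So w(1) = 5. P is now [].

So w = 5 10 4 2 9 7 6 1 8 3.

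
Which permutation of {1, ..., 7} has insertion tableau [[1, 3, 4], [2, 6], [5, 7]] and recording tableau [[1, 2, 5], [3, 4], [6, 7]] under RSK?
Reverse the RSK construction: for i from n down to 1, find the cell of Q containing i, remove the entry at that cell from P, and reverse-bump it up through P; the value ejected from row 1 is w(i).

Step i=7: Q has 7 at row 3, column 2; remove 7 from row 3 of P and reverse-bump: 7 enters row 2 and ejects 6; 6 enters row 1 and ejects 4. So w(7) = 4. P is now [[1, 3, 6], [2, 7], [5]].
Step i=6: Q has 6 at row 3, column 1; remove 5 from row 3 of P and reverse-bump: 5 enters row 2 and ejects 2; 2 enters row 1 and ejects 1. So w(6) = 1. P is now [[2, 3, 6], [5, 7]].
Step i=5: Q has 5 at row 1, column 3; remove that cell from P, ejecting 6. So w(5) = 6. P is now [[2, 3], [5, 7]].
Step i=4: Q has 4 at row 2, column 2; remove 7 from row 2 of P and reverse-bump: 7 enters row 1 and ejects 3. So w(4) = 3. P is now [[2, 7], [5]].
Step i=3: Q has 3 at row 2, column 1; remove 5 from row 2 of P and reverse-bump: 5 enters row 1 and ejects 2. So w(3) = 2. P is now [[5, 7]].
Step i=2: Q has 2 at row 1, column 2; remove that cell from P, ejecting 7. So w(2) = 7. P is now [[5]].
Step i=1: Q has 1 at row 1, column 1; remove that cell from P, ejecting 5. So w(1) = 5. P is now [].

So w = 5 7 2 3 6 1 4.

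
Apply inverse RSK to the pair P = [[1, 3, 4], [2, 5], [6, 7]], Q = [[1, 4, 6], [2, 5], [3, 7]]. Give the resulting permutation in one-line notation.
Reverse the RSK construction: for i from n down to 1, find the cell of Q containing i, remove the entry at that cell from P, and reverse-bump it up through P; the value ejected from row 1 is w(i).

Step i=7: Q has 7 at row 3, column 2; remove 7 from row 3 of P and reverse-bump: 7 enters row 2 and ejects 5; 5 enters row 1 and ejects 4. So w(7) = 4. P is now [[1, 3, 5], [2, 7], [6]].
Step i=6: Q has 6 at row 1, column 3; remove that cell from P, ejecting 5. So w(6) = 5. P is now [[1, 3], [2, 7], [6]].
Step i=5: Q has 5 at row 2, column 2; remove 7 from row 2 of P and reverse-bump: 7 enters row 1 and ejects 3. So w(5) = 3. P is now [[1, 7], [2], [6]].
Step i=4: Q has 4 at row 1, column 2; remove that cell from P, ejecting 7. So w(4) = 7. P is now [[1], [2], [6]].
Step i=3: Q has 3 at row 3, column 1; remove 6 from row 3 of P and reverse-bump: 6 enters row 2 and ejects 2; 2 enters row 1 and ejects 1. So w(3) = 1. P is now [[2], [6]].
Step i=2: Q has 2 at row 2, column 1; remove 6 from row 2 of P and reverse-bump: 6 enters row 1 and ejects 2. So w(2) = 2. P is now [[6]].
Step i=1: Q has 1 at row 1, column 1; remove that cell from P, ejecting 6. So w(1) = 6. P is now [].

So w = 6 2 1 7 3 5 4.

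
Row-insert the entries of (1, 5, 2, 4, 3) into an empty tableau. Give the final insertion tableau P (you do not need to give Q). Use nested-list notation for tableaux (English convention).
Insert 1: appended to row 1. P = [[1]].
Insert 5: appended to row 1. P = [[1, 5]].
Insert 2: 2 bumps 5 from row 1; 5 starts row 2. P = [[1, 2], [5]].
Insert 4: appended to row 1. P = [[1, 2, 4], [5]].
Insert 3: 3 bumps 4 from row 1; 4 bumps 5 from row 2; 5 starts row 3. P = [[1, 2, 3], [4], [5]].

So P = [[1, 2, 3], [4], [5]].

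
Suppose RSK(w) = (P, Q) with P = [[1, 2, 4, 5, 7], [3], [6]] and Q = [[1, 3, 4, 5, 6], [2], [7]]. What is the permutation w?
Reverse the RSK construction: for i from n down to 1, find the cell of Q containing i, remove the entry at that cell from P, and reverse-bump it up through P; the value ejected from row 1 is w(i).

Step i=7: Q has 7 at row 3, column 1; remove 6 from row 3 of P and reverse-bump: 6 enters row 2 and ejects 3; 3 enters row 1 and ejects 2. So w(7) = 2. P is now [[1, 3, 4, 5, 7], [6]].
Step i=6: Q has 6 at row 1, column 5; remove that cell from P, ejecting 7. So w(6) = 7. P is now [[1, 3, 4, 5], [6]].
Step i=5: Q has 5 at row 1, column 4; remove that cell from P, ejecting 5. So w(5) = 5. P is now [[1, 3, 4], [6]].
Step i=4: Q has 4 at row 1, column 3; remove that cell from P, ejecting 4. So w(4) = 4. P is now [[1, 3], [6]].
Step i=3: Q has 3 at row 1, column 2; remove that cell from P, ejecting 3. So w(3) = 3. P is now [[1], [6]].
Step i=2: Q has 2 at row 2, column 1; remove 6 from row 2 of P and reverse-bump: 6 enters row 1 and ejects 1. So w(2) = 1. P is now [[6]].
Step i=1: Q has 1 at row 1, column 1; remove that cell from P, ejecting 6. So w(1) = 6. P is now [].

So w = 6 1 3 4 5 7 2.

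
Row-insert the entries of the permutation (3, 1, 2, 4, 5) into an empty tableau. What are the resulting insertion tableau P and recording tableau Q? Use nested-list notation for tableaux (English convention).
P = [[1, 2, 4, 5], [3]], Q = [[1, 3, 4, 5], [2]]

Insert each entry of the permutation into P by Schensted row insertion, recording in Q the position of each new cell.

After inserting 3: P = [[3]].
After inserting 1: P = [[1], [3]].
After inserting 2: P = [[1, 2], [3]].
After inserting 4: P = [[1, 2, 4], [3]].
After inserting 5: P = [[1, 2, 4, 5], [3]].

So P = [[1, 2, 4, 5], [3]], Q = [[1, 3, 4, 5], [2]].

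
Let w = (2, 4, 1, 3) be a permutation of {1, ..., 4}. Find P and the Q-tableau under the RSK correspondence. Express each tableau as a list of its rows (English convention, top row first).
Insert each entry of the permutation into P by Schensted row insertion, recording in Q the position of each new cell.

Insert 2: appended to row 1. P = [[2]], Q = [[1]].
Insert 4: appended to row 1. P = [[2, 4]], Q = [[1, 2]].
Insert 1: 1 bumps 2 from row 1; 2 starts row 2. P = [[1, 4], [2]], Q = [[1, 2], [3]].
Insert 3: 3 bumps 4 from row 1; 4 appends to row 2. P = [[1, 3], [2, 4]], Q = [[1, 2], [3, 4]].

So P = [[1, 3], [2, 4]], Q = [[1, 2], [3, 4]].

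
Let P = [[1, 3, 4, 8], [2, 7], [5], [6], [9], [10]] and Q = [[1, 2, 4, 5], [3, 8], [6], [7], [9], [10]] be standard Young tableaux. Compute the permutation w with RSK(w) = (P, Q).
Reverse the RSK construction: for i from n down to 1, find the cell of Q containing i, remove the entry at that cell from P, and reverse-bump it up through P; the value ejected from row 1 is w(i).

Step i=10: Q has 10 at row 6, column 1; remove 10 from row 6 of P and reverse-bump: 10 enters row 5 and ejects 9; 9 enters row 4 and ejects 6; 6 enters row 3 and ejects 5; 5 enters row 2 and ejects 2; 2 enters row 1 and ejects 1. So w(10) = 1. P is now [[2, 3, 4, 8], [5, 7], [6], [9], [10]].
Step i=9: Q has 9 at row 5, column 1; remove 10 from row 5 of P and reverse-bump: 10 enters row 4 and ejects 9; 9 enters row 3 and ejects 6; 6 enters row 2 and ejects 5; 5 enters row 1 and ejects 4. So w(9) = 4. P is now [[2, 3, 5, 8], [6, 7], [9], [10]].
Step i=8: Q has 8 at row 2, column 2; remove 7 from row 2 of P and reverse-bump: 7 enters row 1 and ejects 5. So w(8) = 5. P is now [[2, 3, 7, 8], [6], [9], [10]].
Step i=7: Q has 7 at row 4, column 1; remove 10 from row 4 of P and reverse-bump: 10 enters row 3 and ejects 9; 9 enters row 2 and ejects 6; 6 enters row 1 and ejects 3. So w(7) = 3. P is now [[2, 6, 7, 8], [9], [10]].
Step i=6: Q has 6 at row 3, column 1; remove 10 from row 3 of P and reverse-bump: 10 enters row 2 and ejects 9; 9 enters row 1 and ejects 8. So w(6) = 8. P is now [[2, 6, 7, 9], [10]].
Step i=5: Q has 5 at row 1, column 4; remove that cell from P, ejecting 9. So w(5) = 9. P is now [[2, 6, 7], [10]].
Step i=4: Q has 4 at row 1, column 3; remove that cell from P, ejecting 7. So w(4) = 7. P is now [[2, 6], [10]].
Step i=3: Q has 3 at row 2, column 1; remove 10 from row 2 of P and reverse-bump: 10 enters row 1 and ejects 6. So w(3) = 6. P is now [[2, 10]].
Step i=2: Q has 2 at row 1, column 2; remove that cell from P, ejecting 10. So w(2) = 10. P is now [[2]].
Step i=1: Q has 1 at row 1, column 1; remove that cell from P, ejecting 2. So w(1) = 2. P is now [].

So w = 2 10 6 7 9 8 3 5 4 1.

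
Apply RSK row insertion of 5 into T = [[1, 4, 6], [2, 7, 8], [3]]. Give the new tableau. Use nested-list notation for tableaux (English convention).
In row 1, 5 replaces 6 (the leftmost entry greater than 5); 6 is bumped to row 2. In row 2, 6 replaces 7 (the leftmost entry greater than 6); 7 is bumped to row 3. 7 is appended to row 3. The new tableau is [[1, 4, 5], [2, 6, 8], [3, 7]].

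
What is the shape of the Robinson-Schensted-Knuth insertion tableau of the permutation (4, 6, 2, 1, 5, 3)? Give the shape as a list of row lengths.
[2, 2, 2]

Row-insert each entry into an empty tableau.

After inserting 4: P = [[4]].
After inserting 6: P = [[4, 6]].
After inserting 2: P = [[2, 6], [4]].
After inserting 1: P = [[1, 6], [2], [4]].
After inserting 5: P = [[1, 5], [2, 6], [4]].
After inserting 3: P = [[1, 3], [2, 5], [4, 6]].

The final insertion tableau P = [[1, 3], [2, 5], [4, 6]] has shape [2, 2, 2].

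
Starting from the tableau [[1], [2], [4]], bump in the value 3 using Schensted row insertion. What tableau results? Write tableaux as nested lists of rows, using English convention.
3 is larger than every entry of row 1, so it is appended to row 1. The new tableau is [[1, 3], [2], [4]].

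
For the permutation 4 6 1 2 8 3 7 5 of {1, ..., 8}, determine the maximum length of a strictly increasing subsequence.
4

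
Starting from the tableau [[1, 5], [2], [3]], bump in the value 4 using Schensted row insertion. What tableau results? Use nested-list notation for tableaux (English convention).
In row 1, 4 replaces 5 (the leftmost entry greater than 4); 5 is bumped to row 2. 5 is appended to row 2. The new tableau is [[1, 4], [2, 5], [3]].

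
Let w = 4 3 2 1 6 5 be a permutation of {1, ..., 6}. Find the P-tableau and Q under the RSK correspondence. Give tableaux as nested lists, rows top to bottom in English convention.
P = [[1, 5], [2, 6], [3], [4]], Q = [[1, 5], [2, 6], [3], [4]]

Insert each entry of the permutation into P by Schensted row insertion, recording in Q the position of each new cell.

Insert 4: appended to row 1. P = [[4]].
Insert 3: 3 bumps 4 from row 1; 4 starts row 2. P = [[3], [4]].
Insert 2: 2 bumps 3 from row 1; 3 bumps 4 from row 2; 4 starts row 3. P = [[2], [3], [4]].
Insert 1: 1 bumps 2 from row 1; 2 bumps 3 from row 2; 3 bumps 4 from row 3; 4 starts row 4. P = [[1], [2], [3], [4]].
Insert 6: appended to row 1. P = [[1, 6], [2], [3], [4]].
Insert 5: 5 bumps 6 from row 1; 6 appends to row 2. P = [[1, 5], [2, 6], [3], [4]].

So P = [[1, 5], [2, 6], [3], [4]], Q = [[1, 5], [2, 6], [3], [4]].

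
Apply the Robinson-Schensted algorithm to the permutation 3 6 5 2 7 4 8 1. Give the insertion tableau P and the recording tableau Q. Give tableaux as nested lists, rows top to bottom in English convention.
P = [[1, 4, 7, 8], [2, 5], [3], [6]], Q = [[1, 2, 5, 7], [3, 6], [4], [8]]

Insert each entry of the permutation into P by Schensted row insertion, recording in Q the position of each new cell.

Insert 3: appended to row 1. P = [[3]], Q = [[1]].
Insert 6: appended to row 1. P = [[3, 6]], Q = [[1, 2]].
Insert 5: 5 bumps 6 from row 1; 6 starts row 2. P = [[3, 5], [6]], Q = [[1, 2], [3]].
Insert 2: 2 bumps 3 from row 1; 3 bumps 6 from row 2; 6 starts row 3. P = [[2, 5], [3], [6]], Q = [[1, 2], [3], [4]].
Insert 7: appended to row 1. P = [[2, 5, 7], [3], [6]], Q = [[1, 2, 5], [3], [4]].
Insert 4: 4 bumps 5 from row 1; 5 appends to row 2. P = [[2, 4, 7], [3, 5], [6]], Q = [[1, 2, 5], [3, 6], [4]].
Insert 8: appended to row 1. P = [[2, 4, 7, 8], [3, 5], [6]], Q = [[1, 2, 5, 7], [3, 6], [4]].
Insert 1: 1 bumps 2 from row 1; 2 bumps 3 from row 2; 3 bumps 6 from row 3; 6 starts row 4. P = [[1, 4, 7, 8], [2, 5], [3], [6]], Q = [[1, 2, 5, 7], [3, 6], [4], [8]].

So P = [[1, 4, 7, 8], [2, 5], [3], [6]], Q = [[1, 2, 5, 7], [3, 6], [4], [8]].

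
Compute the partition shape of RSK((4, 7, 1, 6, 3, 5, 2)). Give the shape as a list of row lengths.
[3, 2, 1, 1]

Row-insert each entry into an empty tableau.

After inserting 4: P = [[4]].
After inserting 7: P = [[4, 7]].
After inserting 1: P = [[1, 7], [4]].
After inserting 6: P = [[1, 6], [4, 7]].
After inserting 3: P = [[1, 3], [4, 6], [7]].
After inserting 5: P = [[1, 3, 5], [4, 6], [7]].
After inserting 2: P = [[1, 2, 5], [3, 6], [4], [7]].

The final insertion tableau P = [[1, 2, 5], [3, 6], [4], [7]] has shape [3, 2, 1, 1].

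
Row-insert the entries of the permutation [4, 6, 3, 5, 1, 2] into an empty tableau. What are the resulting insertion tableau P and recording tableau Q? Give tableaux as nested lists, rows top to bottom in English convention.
P = [[1, 2], [3, 5], [4, 6]], Q = [[1, 2], [3, 4], [5, 6]]

Insert each entry of the permutation into P by Schensted row insertion, recording in Q the position of each new cell.

Insert 4: appended to row 1. P = [[4]].
Insert 6: appended to row 1. P = [[4, 6]].
Insert 3: 3 bumps 4 from row 1; 4 starts row 2. P = [[3, 6], [4]].
Insert 5: 5 bumps 6 from row 1; 6 appends to row 2. P = [[3, 5], [4, 6]].
Insert 1: 1 bumps 3 from row 1; 3 bumps 4 from row 2; 4 starts row 3. P = [[1, 5], [3, 6], [4]].
Insert 2: 2 bumps 5 from row 1; 5 bumps 6 from row 2; 6 appends to row 3. P = [[1, 2], [3, 5], [4, 6]].

So P = [[1, 2], [3, 5], [4, 6]], Q = [[1, 2], [3, 4], [5, 6]].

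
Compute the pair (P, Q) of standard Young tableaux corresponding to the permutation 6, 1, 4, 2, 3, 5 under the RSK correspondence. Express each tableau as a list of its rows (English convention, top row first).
P = [[1, 2, 3, 5], [4], [6]], Q = [[1, 3, 5, 6], [2], [4]]

Insert each entry of the permutation into P by Schensted row insertion, recording in Q the position of each new cell.

Insert 6: appended to row 1. P = [[6]].
Insert 1: 1 bumps 6 from row 1; 6 starts row 2. P = [[1], [6]].
Insert 4: appended to row 1. P = [[1, 4], [6]].
Insert 2: 2 bumps 4 from row 1; 4 bumps 6 from row 2; 6 starts row 3. P = [[1, 2], [4], [6]].
Insert 3: appended to row 1. P = [[1, 2, 3], [4], [6]].
Insert 5: appended to row 1. P = [[1, 2, 3, 5], [4], [6]].

So P = [[1, 2, 3, 5], [4], [6]], Q = [[1, 3, 5, 6], [2], [4]].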